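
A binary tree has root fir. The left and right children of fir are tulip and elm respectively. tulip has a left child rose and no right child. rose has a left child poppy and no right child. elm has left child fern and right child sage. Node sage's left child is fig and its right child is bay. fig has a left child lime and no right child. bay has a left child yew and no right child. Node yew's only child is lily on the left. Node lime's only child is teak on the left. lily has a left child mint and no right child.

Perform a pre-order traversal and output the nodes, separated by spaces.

Pre-order visits the node, then its left subtree, then its right subtree.
Visit fir.
At fir: go left to tulip.
  Visit tulip.
  At tulip: go left to rose.
    Visit rose.
    At rose: go left to poppy.
      poppy is a leaf — visit poppy.
    At rose: no right child.
  At tulip: no right child.
At fir: go right to elm.
  Visit elm.
  At elm: go left to fern.
    fern is a leaf — visit fern.
  At elm: go right to sage.
    Visit sage.
    At sage: go left to fig.
      Visit fig.
      At fig: go left to lime.
        Visit lime.
        At lime: go left to teak.
          teak is a leaf — visit teak.
        At lime: no right child.
      At fig: no right child.
    At sage: go right to bay.
      Visit bay.
      At bay: go left to yew.
        Visit yew.
        At yew: go left to lily.
          Visit lily.
          At lily: go left to mint.
            mint is a leaf — visit mint.
          At lily: no right child.
        At yew: no right child.
      At bay: no right child.

fir tulip rose poppy elm fern sage fig lime teak bay yew lily mint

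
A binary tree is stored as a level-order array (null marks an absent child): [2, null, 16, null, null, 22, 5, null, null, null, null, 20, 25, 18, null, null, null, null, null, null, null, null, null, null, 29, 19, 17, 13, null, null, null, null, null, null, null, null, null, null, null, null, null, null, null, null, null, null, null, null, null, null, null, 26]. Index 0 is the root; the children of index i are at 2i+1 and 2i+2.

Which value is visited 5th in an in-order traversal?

In-order visits the left subtree, then the node, then the right subtree.
At 2: no left child.
Visit 2.
At 2: go right to 16.
  At 16: go left to 22.
    At 22: go left to 20.
      At 20: no left child.
      Visit 20.
      At 20: go right to 29.
        29 is a leaf — visit 29.
    Visit 22.
    At 22: go right to 25.
      At 25: go left to 19.
        At 19: go left to 26.
          26 is a leaf — visit 26.
        Visit 19.
        At 19: no right child.
      Visit 25.
      At 25: go right to 17.
        17 is a leaf — visit 17.
  Visit 16.
  At 16: go right to 5.
    At 5: go left to 18.
      At 18: go left to 13.
        13 is a leaf — visit 13.
      Visit 18.
      At 18: no right child.
    Visit 5.
    At 5: no right child.
Full in-order sequence: 2, 20, 29, 22, 26, 19, 25, 17, 16, 13, 18, 5.

26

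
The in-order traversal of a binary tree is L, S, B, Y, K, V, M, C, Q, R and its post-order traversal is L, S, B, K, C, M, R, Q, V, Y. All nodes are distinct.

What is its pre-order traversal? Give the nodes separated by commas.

Y, B, S, L, V, K, Q, M, C, R

The last element of post-order is the root; it splits in-order into left and right subtrees.
Root Y: left subtree has 3 nodes {L, S, B}, right has 6 {K, V, M, C, Q, R}.
  Root B: left subtree has 2 nodes {L, S}, right has 0 { }.
    Root S: left subtree has 1 node {L}, right has 0 { }.
  Root V: left subtree has 1 node {K}, right has 4 {M, C, Q, R}.
    Root Q: left subtree has 2 nodes {M, C}, right has 1 {R}.
      Root M: left subtree has 0 nodes { }, right has 1 {C}.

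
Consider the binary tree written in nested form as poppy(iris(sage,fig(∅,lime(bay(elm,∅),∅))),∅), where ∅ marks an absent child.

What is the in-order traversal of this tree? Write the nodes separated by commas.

sage, iris, fig, elm, bay, lime, poppy

In-order visits the left subtree, then the node, then the right subtree.
At poppy: go left to iris.
  At iris: go left to sage.
    sage is a leaf — visit sage.
  Visit iris.
  At iris: go right to fig.
    At fig: no left child.
    Visit fig.
    At fig: go right to lime.
      At lime: go left to bay.
        At bay: go left to elm.
          elm is a leaf — visit elm.
        Visit bay.
        At bay: no right child.
      Visit lime.
      At lime: no right child.
Visit poppy.
At poppy: no right child.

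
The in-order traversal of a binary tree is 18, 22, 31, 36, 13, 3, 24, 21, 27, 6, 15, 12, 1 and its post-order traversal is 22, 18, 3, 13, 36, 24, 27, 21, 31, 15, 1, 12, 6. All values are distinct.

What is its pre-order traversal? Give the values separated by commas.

6, 31, 18, 22, 21, 24, 36, 13, 3, 27, 12, 15, 1

The last element of post-order is the root; it splits in-order into left and right subtrees.
Root 6: left subtree has 9 nodes {18, 22, 31, 36, 13, 3, 24, 21, 27}, right has 3 {15, 12, 1}.
  Root 31: left subtree has 2 nodes {18, 22}, right has 6 {36, 13, 3, 24, 21, 27}.
    Root 18: left subtree has 0 nodes { }, right has 1 {22}.
    Root 21: left subtree has 4 nodes {36, 13, 3, 24}, right has 1 {27}.
      Root 24: left subtree has 3 nodes {36, 13, 3}, right has 0 { }.
        Root 36: left subtree has 0 nodes { }, right has 2 {13, 3}.
          Root 13: left subtree has 0 nodes { }, right has 1 {3}.
  Root 12: left subtree has 1 node {15}, right has 1 {1}.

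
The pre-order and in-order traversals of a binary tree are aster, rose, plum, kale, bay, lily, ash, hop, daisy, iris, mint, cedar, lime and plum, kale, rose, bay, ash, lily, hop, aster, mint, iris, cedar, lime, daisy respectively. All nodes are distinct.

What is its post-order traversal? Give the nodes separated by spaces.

kale plum ash hop lily bay rose mint lime cedar iris daisy aster

The first element of pre-order is the root; it splits in-order into left and right subtrees.
Root aster: left subtree has 7 nodes {plum, kale, rose, bay, ash, lily, hop}, right has 5 {mint, iris, cedar, lime, daisy}.
  Root rose: left subtree has 2 nodes {plum, kale}, right has 4 {bay, ash, lily, hop}.
    Root plum: left subtree has 0 nodes { }, right has 1 {kale}.
    Root bay: left subtree has 0 nodes { }, right has 3 {ash, lily, hop}.
      Root lily: left subtree has 1 node {ash}, right has 1 {hop}.
  Root daisy: left subtree has 4 nodes {mint, iris, cedar, lime}, right has 0 { }.
    Root iris: left subtree has 1 node {mint}, right has 2 {cedar, lime}.
      Root cedar: left subtree has 0 nodes { }, right has 1 {lime}.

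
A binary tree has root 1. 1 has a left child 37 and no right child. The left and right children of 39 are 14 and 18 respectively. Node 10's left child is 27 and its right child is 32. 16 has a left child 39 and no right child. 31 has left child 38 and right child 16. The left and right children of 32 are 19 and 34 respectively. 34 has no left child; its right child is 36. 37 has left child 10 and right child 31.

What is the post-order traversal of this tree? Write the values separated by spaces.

27 19 36 34 32 10 38 14 18 39 16 31 37 1

Post-order visits the left subtree, then the right subtree, then the node.
At 1: go left to 37.
  At 37: go left to 10.
    At 10: go left to 27.
      27 is a leaf — visit 27.
    At 10: go right to 32.
      At 32: go left to 19.
        19 is a leaf — visit 19.
      At 32: go right to 34.
        At 34: no left child.
        At 34: go right to 36.
          36 is a leaf — visit 36.
        Visit 34.
      Visit 32.
    Visit 10.
  At 37: go right to 31.
    At 31: go left to 38.
      38 is a leaf — visit 38.
    At 31: go right to 16.
      At 16: go left to 39.
        At 39: go left to 14.
          14 is a leaf — visit 14.
        At 39: go right to 18.
          18 is a leaf — visit 18.
        Visit 39.
      At 16: no right child.
      Visit 16.
    Visit 31.
  Visit 37.
At 1: no right child.
Visit 1.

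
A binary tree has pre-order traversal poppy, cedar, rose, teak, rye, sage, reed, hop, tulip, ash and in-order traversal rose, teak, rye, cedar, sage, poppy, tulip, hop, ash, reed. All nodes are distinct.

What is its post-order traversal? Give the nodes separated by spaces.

The first element of pre-order is the root; it splits in-order into left and right subtrees.
Root poppy: left subtree has 5 nodes {rose, teak, rye, cedar, sage}, right has 4 {tulip, hop, ash, reed}.
  Root cedar: left subtree has 3 nodes {rose, teak, rye}, right has 1 {sage}.
    Root rose: left subtree has 0 nodes { }, right has 2 {teak, rye}.
      Root teak: left subtree has 0 nodes { }, right has 1 {rye}.
  Root reed: left subtree has 3 nodes {tulip, hop, ash}, right has 0 { }.
    Root hop: left subtree has 1 node {tulip}, right has 1 {ash}.

rye teak rose sage cedar tulip ash hop reed poppy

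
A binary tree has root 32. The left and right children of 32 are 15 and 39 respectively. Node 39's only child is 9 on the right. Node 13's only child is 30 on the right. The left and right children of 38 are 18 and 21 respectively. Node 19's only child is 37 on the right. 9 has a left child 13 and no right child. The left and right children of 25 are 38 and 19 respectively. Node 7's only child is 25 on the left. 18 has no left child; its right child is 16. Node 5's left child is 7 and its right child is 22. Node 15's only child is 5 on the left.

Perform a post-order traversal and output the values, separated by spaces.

16 18 21 38 37 19 25 7 22 5 15 30 13 9 39 32

Post-order visits the left subtree, then the right subtree, then the node.
At 32: go left to 15.
  At 15: go left to 5.
    At 5: go left to 7.
      At 7: go left to 25.
        At 25: go left to 38.
          At 38: go left to 18.
            At 18: no left child.
            At 18: go right to 16.
              16 is a leaf — visit 16.
            Visit 18.
          At 38: go right to 21.
            21 is a leaf — visit 21.
          Visit 38.
        At 25: go right to 19.
          At 19: no left child.
          At 19: go right to 37.
            37 is a leaf — visit 37.
          Visit 19.
        Visit 25.
      At 7: no right child.
      Visit 7.
    At 5: go right to 22.
      22 is a leaf — visit 22.
    Visit 5.
  At 15: no right child.
  Visit 15.
At 32: go right to 39.
  At 39: no left child.
  At 39: go right to 9.
    At 9: go left to 13.
      At 13: no left child.
      At 13: go right to 30.
        30 is a leaf — visit 30.
      Visit 13.
    At 9: no right child.
    Visit 9.
  Visit 39.
Visit 32.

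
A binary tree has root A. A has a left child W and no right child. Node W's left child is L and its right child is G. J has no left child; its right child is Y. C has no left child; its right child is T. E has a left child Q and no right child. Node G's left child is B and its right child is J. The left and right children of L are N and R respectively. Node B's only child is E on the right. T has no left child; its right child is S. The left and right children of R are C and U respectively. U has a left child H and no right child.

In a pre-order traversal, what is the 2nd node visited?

W

Pre-order visits the node, then its left subtree, then its right subtree.
Visit A.
At A: go left to W.
  Visit W.
  At W: go left to L.
    Visit L.
    At L: go left to N.
      N is a leaf — visit N.
    At L: go right to R.
      Visit R.
      At R: go left to C.
        Visit C.
        At C: no left child.
        At C: go right to T.
          Visit T.
          At T: no left child.
          At T: go right to S.
            S is a leaf — visit S.
      At R: go right to U.
        Visit U.
        At U: go left to H.
          H is a leaf — visit H.
        At U: no right child.
  At W: go right to G.
    Visit G.
    At G: go left to B.
      Visit B.
      At B: no left child.
      At B: go right to E.
        Visit E.
        At E: go left to Q.
          Q is a leaf — visit Q.
        At E: no right child.
    At G: go right to J.
      Visit J.
      At J: no left child.
      At J: go right to Y.
        Y is a leaf — visit Y.
At A: no right child.
Full pre-order sequence: A, W, L, N, R, C, T, S, U, H, G, B, E, Q, J, Y.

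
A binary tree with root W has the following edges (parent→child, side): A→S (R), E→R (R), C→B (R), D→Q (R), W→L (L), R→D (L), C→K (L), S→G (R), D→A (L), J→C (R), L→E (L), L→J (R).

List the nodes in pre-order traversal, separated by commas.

Pre-order visits the node, then its left subtree, then its right subtree.
Visit W.
At W: go left to L.
  Visit L.
  At L: go left to E.
    Visit E.
    At E: no left child.
    At E: go right to R.
      Visit R.
      At R: go left to D.
        Visit D.
        At D: go left to A.
          Visit A.
          At A: no left child.
          At A: go right to S.
            Visit S.
            At S: no left child.
            At S: go right to G.
              G is a leaf — visit G.
        At D: go right to Q.
          Q is a leaf — visit Q.
      At R: no right child.
  At L: go right to J.
    Visit J.
    At J: no left child.
    At J: go right to C.
      Visit C.
      At C: go left to K.
        K is a leaf — visit K.
      At C: go right to B.
        B is a leaf — visit B.
At W: no right child.

W, L, E, R, D, A, S, G, Q, J, C, K, B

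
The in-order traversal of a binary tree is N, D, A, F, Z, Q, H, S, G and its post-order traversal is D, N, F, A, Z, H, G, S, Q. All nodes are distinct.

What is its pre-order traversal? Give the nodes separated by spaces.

The last element of post-order is the root; it splits in-order into left and right subtrees.
Root Q: left subtree has 5 nodes {N, D, A, F, Z}, right has 3 {H, S, G}.
  Root Z: left subtree has 4 nodes {N, D, A, F}, right has 0 { }.
    Root A: left subtree has 2 nodes {N, D}, right has 1 {F}.
      Root N: left subtree has 0 nodes { }, right has 1 {D}.
  Root S: left subtree has 1 node {H}, right has 1 {G}.

Q Z A N D F S H G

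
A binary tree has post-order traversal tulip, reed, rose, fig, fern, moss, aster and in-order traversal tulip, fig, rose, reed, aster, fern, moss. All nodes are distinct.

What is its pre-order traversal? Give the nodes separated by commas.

aster, fig, tulip, rose, reed, moss, fern

The last element of post-order is the root; it splits in-order into left and right subtrees.
Root aster: left subtree has 4 nodes {tulip, fig, rose, reed}, right has 2 {fern, moss}.
  Root fig: left subtree has 1 node {tulip}, right has 2 {rose, reed}.
    Root rose: left subtree has 0 nodes { }, right has 1 {reed}.
  Root moss: left subtree has 1 node {fern}, right has 0 { }.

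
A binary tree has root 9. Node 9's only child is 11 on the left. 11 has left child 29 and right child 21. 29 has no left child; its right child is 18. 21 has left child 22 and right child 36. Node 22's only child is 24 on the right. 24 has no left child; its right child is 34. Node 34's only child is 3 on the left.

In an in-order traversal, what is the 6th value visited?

3

In-order visits the left subtree, then the node, then the right subtree.
At 9: go left to 11.
  At 11: go left to 29.
    At 29: no left child.
    Visit 29.
    At 29: go right to 18.
      18 is a leaf — visit 18.
  Visit 11.
  At 11: go right to 21.
    At 21: go left to 22.
      At 22: no left child.
      Visit 22.
      At 22: go right to 24.
        At 24: no left child.
        Visit 24.
        At 24: go right to 34.
          At 34: go left to 3.
            3 is a leaf — visit 3.
          Visit 34.
          At 34: no right child.
    Visit 21.
    At 21: go right to 36.
      36 is a leaf — visit 36.
Visit 9.
At 9: no right child.
Full in-order sequence: 29, 18, 11, 22, 24, 3, 34, 21, 36, 9.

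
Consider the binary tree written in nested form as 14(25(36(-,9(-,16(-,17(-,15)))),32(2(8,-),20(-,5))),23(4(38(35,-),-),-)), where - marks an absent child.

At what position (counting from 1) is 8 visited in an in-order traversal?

7

In-order visits the left subtree, then the node, then the right subtree.
At 14: go left to 25.
  At 25: go left to 36.
    At 36: no left child.
    Visit 36.
    At 36: go right to 9.
      At 9: no left child.
      Visit 9.
      At 9: go right to 16.
        At 16: no left child.
        Visit 16.
        At 16: go right to 17.
          At 17: no left child.
          Visit 17.
          At 17: go right to 15.
            15 is a leaf — visit 15.
  Visit 25.
  At 25: go right to 32.
    At 32: go left to 2.
      At 2: go left to 8.
        8 is a leaf — visit 8.
      Visit 2.
      At 2: no right child.
    Visit 32.
    At 32: go right to 20.
      At 20: no left child.
      Visit 20.
      At 20: go right to 5.
        5 is a leaf — visit 5.
Visit 14.
At 14: go right to 23.
  At 23: go left to 4.
    At 4: go left to 38.
      At 38: go left to 35.
        35 is a leaf — visit 35.
      Visit 38.
      At 38: no right child.
    Visit 4.
    At 4: no right child.
  Visit 23.
  At 23: no right child.
Full in-order sequence: 36, 9, 16, 17, 15, 25, 8, 2, 32, 20, 5, 14, 35, 38, 4, 23.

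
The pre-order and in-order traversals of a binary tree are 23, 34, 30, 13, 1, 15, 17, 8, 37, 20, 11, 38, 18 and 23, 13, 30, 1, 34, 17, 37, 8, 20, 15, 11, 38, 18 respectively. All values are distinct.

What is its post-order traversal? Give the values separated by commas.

13, 1, 30, 37, 20, 8, 17, 18, 38, 11, 15, 34, 23

The first element of pre-order is the root; it splits in-order into left and right subtrees.
Root 23: left subtree has 0 nodes { }, right has 12 {13, 30, 1, 34, 17, 37, 8, 20, 15, 11, 38, 18}.
  Root 34: left subtree has 3 nodes {13, 30, 1}, right has 8 {17, 37, 8, 20, 15, 11, 38, 18}.
    Root 30: left subtree has 1 node {13}, right has 1 {1}.
    Root 15: left subtree has 4 nodes {17, 37, 8, 20}, right has 3 {11, 38, 18}.
      Root 17: left subtree has 0 nodes { }, right has 3 {37, 8, 20}.
        Root 8: left subtree has 1 node {37}, right has 1 {20}.
      Root 11: left subtree has 0 nodes { }, right has 2 {38, 18}.
        Root 38: left subtree has 0 nodes { }, right has 1 {18}.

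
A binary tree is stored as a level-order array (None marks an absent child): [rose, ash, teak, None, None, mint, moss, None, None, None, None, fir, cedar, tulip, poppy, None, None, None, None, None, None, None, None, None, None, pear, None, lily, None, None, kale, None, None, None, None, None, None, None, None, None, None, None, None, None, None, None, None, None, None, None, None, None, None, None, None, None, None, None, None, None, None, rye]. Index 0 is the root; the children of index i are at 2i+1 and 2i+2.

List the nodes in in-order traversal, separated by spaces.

In-order visits the left subtree, then the node, then the right subtree.
At rose: go left to ash.
  ash is a leaf — visit ash.
Visit rose.
At rose: go right to teak.
  At teak: go left to mint.
    At mint: go left to fir.
      fir is a leaf — visit fir.
    Visit mint.
    At mint: go right to cedar.
      At cedar: go left to pear.
        pear is a leaf — visit pear.
      Visit cedar.
      At cedar: no right child.
  Visit teak.
  At teak: go right to moss.
    At moss: go left to tulip.
      At tulip: go left to lily.
        lily is a leaf — visit lily.
      Visit tulip.
      At tulip: no right child.
    Visit moss.
    At moss: go right to poppy.
      At poppy: no left child.
      Visit poppy.
      At poppy: go right to kale.
        At kale: go left to rye.
          rye is a leaf — visit rye.
        Visit kale.
        At kale: no right child.

ash rose fir mint pear cedar teak lily tulip moss poppy rye kale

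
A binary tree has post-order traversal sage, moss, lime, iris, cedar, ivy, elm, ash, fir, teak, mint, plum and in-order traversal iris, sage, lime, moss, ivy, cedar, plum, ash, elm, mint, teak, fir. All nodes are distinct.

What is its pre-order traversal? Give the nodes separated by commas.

plum, ivy, iris, lime, sage, moss, cedar, mint, ash, elm, teak, fir

The last element of post-order is the root; it splits in-order into left and right subtrees.
Root plum: left subtree has 6 nodes {iris, sage, lime, moss, ivy, cedar}, right has 5 {ash, elm, mint, teak, fir}.
  Root ivy: left subtree has 4 nodes {iris, sage, lime, moss}, right has 1 {cedar}.
    Root iris: left subtree has 0 nodes { }, right has 3 {sage, lime, moss}.
      Root lime: left subtree has 1 node {sage}, right has 1 {moss}.
  Root mint: left subtree has 2 nodes {ash, elm}, right has 2 {teak, fir}.
    Root ash: left subtree has 0 nodes { }, right has 1 {elm}.
    Root teak: left subtree has 0 nodes { }, right has 1 {fir}.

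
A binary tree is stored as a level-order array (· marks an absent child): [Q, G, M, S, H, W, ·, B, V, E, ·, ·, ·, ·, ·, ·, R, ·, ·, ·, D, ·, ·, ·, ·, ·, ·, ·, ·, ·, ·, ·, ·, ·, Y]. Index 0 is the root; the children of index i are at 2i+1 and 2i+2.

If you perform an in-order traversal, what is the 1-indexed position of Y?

3

In-order visits the left subtree, then the node, then the right subtree.
At Q: go left to G.
  At G: go left to S.
    At S: go left to B.
      At B: no left child.
      Visit B.
      At B: go right to R.
        At R: no left child.
        Visit R.
        At R: go right to Y.
          Y is a leaf — visit Y.
    Visit S.
    At S: go right to V.
      V is a leaf — visit V.
  Visit G.
  At G: go right to H.
    At H: go left to E.
      At E: no left child.
      Visit E.
      At E: go right to D.
        D is a leaf — visit D.
    Visit H.
    At H: no right child.
Visit Q.
At Q: go right to M.
  At M: go left to W.
    W is a leaf — visit W.
  Visit M.
  At M: no right child.
Full in-order sequence: B, R, Y, S, V, G, E, D, H, Q, W, M.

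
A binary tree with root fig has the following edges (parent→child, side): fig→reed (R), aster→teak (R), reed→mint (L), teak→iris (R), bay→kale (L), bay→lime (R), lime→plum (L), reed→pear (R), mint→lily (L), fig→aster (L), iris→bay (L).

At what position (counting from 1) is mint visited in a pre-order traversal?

Pre-order visits the node, then its left subtree, then its right subtree.
Visit fig.
At fig: go left to aster.
  Visit aster.
  At aster: no left child.
  At aster: go right to teak.
    Visit teak.
    At teak: no left child.
    At teak: go right to iris.
      Visit iris.
      At iris: go left to bay.
        Visit bay.
        At bay: go left to kale.
          kale is a leaf — visit kale.
        At bay: go right to lime.
          Visit lime.
          At lime: go left to plum.
            plum is a leaf — visit plum.
          At lime: no right child.
      At iris: no right child.
At fig: go right to reed.
  Visit reed.
  At reed: go left to mint.
    Visit mint.
    At mint: go left to lily.
      lily is a leaf — visit lily.
    At mint: no right child.
  At reed: go right to pear.
    pear is a leaf — visit pear.
Full pre-order sequence: fig, aster, teak, iris, bay, kale, lime, plum, reed, mint, lily, pear.

10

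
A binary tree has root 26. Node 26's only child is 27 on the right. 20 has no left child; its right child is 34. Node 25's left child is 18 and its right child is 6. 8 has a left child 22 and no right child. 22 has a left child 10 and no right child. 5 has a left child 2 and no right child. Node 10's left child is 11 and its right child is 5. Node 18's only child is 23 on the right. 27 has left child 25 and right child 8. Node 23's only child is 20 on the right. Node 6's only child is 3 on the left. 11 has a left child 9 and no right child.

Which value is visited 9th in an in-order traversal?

27

In-order visits the left subtree, then the node, then the right subtree.
At 26: no left child.
Visit 26.
At 26: go right to 27.
  At 27: go left to 25.
    At 25: go left to 18.
      At 18: no left child.
      Visit 18.
      At 18: go right to 23.
        At 23: no left child.
        Visit 23.
        At 23: go right to 20.
          At 20: no left child.
          Visit 20.
          At 20: go right to 34.
            34 is a leaf — visit 34.
    Visit 25.
    At 25: go right to 6.
      At 6: go left to 3.
        3 is a leaf — visit 3.
      Visit 6.
      At 6: no right child.
  Visit 27.
  At 27: go right to 8.
    At 8: go left to 22.
      At 22: go left to 10.
        At 10: go left to 11.
          At 11: go left to 9.
            9 is a leaf — visit 9.
          Visit 11.
          At 11: no right child.
        Visit 10.
        At 10: go right to 5.
          At 5: go left to 2.
            2 is a leaf — visit 2.
          Visit 5.
          At 5: no right child.
      Visit 22.
      At 22: no right child.
    Visit 8.
    At 8: no right child.
Full in-order sequence: 26, 18, 23, 20, 34, 25, 3, 6, 27, 9, 11, 10, 2, 5, 22, 8.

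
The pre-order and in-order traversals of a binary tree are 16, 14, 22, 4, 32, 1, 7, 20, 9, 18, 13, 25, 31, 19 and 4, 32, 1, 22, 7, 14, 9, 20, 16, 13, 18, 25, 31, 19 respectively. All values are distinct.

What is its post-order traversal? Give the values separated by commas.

The first element of pre-order is the root; it splits in-order into left and right subtrees.
Root 16: left subtree has 8 nodes {4, 32, 1, 22, 7, 14, 9, 20}, right has 5 {13, 18, 25, 31, 19}.
  Root 14: left subtree has 5 nodes {4, 32, 1, 22, 7}, right has 2 {9, 20}.
    Root 22: left subtree has 3 nodes {4, 32, 1}, right has 1 {7}.
      Root 4: left subtree has 0 nodes { }, right has 2 {32, 1}.
        Root 32: left subtree has 0 nodes { }, right has 1 {1}.
    Root 20: left subtree has 1 node {9}, right has 0 { }.
  Root 18: left subtree has 1 node {13}, right has 3 {25, 31, 19}.
    Root 25: left subtree has 0 nodes { }, right has 2 {31, 19}.
      Root 31: left subtree has 0 nodes { }, right has 1 {19}.

1, 32, 4, 7, 22, 9, 20, 14, 13, 19, 31, 25, 18, 16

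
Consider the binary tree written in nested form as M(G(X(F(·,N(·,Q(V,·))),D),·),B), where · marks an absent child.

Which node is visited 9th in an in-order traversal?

In-order visits the left subtree, then the node, then the right subtree.
At M: go left to G.
  At G: go left to X.
    At X: go left to F.
      At F: no left child.
      Visit F.
      At F: go right to N.
        At N: no left child.
        Visit N.
        At N: go right to Q.
          At Q: go left to V.
            V is a leaf — visit V.
          Visit Q.
          At Q: no right child.
    Visit X.
    At X: go right to D.
      D is a leaf — visit D.
  Visit G.
  At G: no right child.
Visit M.
At M: go right to B.
  B is a leaf — visit B.
Full in-order sequence: F, N, V, Q, X, D, G, M, B.

B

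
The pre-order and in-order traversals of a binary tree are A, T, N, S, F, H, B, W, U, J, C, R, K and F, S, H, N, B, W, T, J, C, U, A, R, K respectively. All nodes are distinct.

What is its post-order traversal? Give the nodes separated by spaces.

The first element of pre-order is the root; it splits in-order into left and right subtrees.
Root A: left subtree has 10 nodes {F, S, H, N, B, W, T, J, C, U}, right has 2 {R, K}.
  Root T: left subtree has 6 nodes {F, S, H, N, B, W}, right has 3 {J, C, U}.
    Root N: left subtree has 3 nodes {F, S, H}, right has 2 {B, W}.
      Root S: left subtree has 1 node {F}, right has 1 {H}.
      Root B: left subtree has 0 nodes { }, right has 1 {W}.
    Root U: left subtree has 2 nodes {J, C}, right has 0 { }.
      Root J: left subtree has 0 nodes { }, right has 1 {C}.
  Root R: left subtree has 0 nodes { }, right has 1 {K}.

F H S W B N C J U T K R A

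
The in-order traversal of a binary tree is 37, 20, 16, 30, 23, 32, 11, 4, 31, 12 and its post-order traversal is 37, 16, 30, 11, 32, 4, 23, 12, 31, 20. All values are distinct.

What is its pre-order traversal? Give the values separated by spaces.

20 37 31 23 30 16 4 32 11 12

The last element of post-order is the root; it splits in-order into left and right subtrees.
Root 20: left subtree has 1 node {37}, right has 8 {16, 30, 23, 32, 11, 4, 31, 12}.
  Root 31: left subtree has 6 nodes {16, 30, 23, 32, 11, 4}, right has 1 {12}.
    Root 23: left subtree has 2 nodes {16, 30}, right has 3 {32, 11, 4}.
      Root 30: left subtree has 1 node {16}, right has 0 { }.
      Root 4: left subtree has 2 nodes {32, 11}, right has 0 { }.
        Root 32: left subtree has 0 nodes { }, right has 1 {11}.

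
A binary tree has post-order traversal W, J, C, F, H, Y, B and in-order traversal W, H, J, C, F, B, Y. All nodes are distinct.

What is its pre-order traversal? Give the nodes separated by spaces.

B H W F C J Y

The last element of post-order is the root; it splits in-order into left and right subtrees.
Root B: left subtree has 5 nodes {W, H, J, C, F}, right has 1 {Y}.
  Root H: left subtree has 1 node {W}, right has 3 {J, C, F}.
    Root F: left subtree has 2 nodes {J, C}, right has 0 { }.
      Root C: left subtree has 1 node {J}, right has 0 { }.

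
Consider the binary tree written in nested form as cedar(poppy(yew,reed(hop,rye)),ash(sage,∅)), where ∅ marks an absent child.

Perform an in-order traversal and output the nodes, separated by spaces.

yew poppy hop reed rye cedar sage ash

In-order visits the left subtree, then the node, then the right subtree.
At cedar: go left to poppy.
  At poppy: go left to yew.
    yew is a leaf — visit yew.
  Visit poppy.
  At poppy: go right to reed.
    At reed: go left to hop.
      hop is a leaf — visit hop.
    Visit reed.
    At reed: go right to rye.
      rye is a leaf — visit rye.
Visit cedar.
At cedar: go right to ash.
  At ash: go left to sage.
    sage is a leaf — visit sage.
  Visit ash.
  At ash: no right child.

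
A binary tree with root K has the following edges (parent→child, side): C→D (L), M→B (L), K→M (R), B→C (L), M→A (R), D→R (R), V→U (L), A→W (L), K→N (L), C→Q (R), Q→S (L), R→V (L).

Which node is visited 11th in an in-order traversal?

In-order visits the left subtree, then the node, then the right subtree.
At K: go left to N.
  N is a leaf — visit N.
Visit K.
At K: go right to M.
  At M: go left to B.
    At B: go left to C.
      At C: go left to D.
        At D: no left child.
        Visit D.
        At D: go right to R.
          At R: go left to V.
            At V: go left to U.
              U is a leaf — visit U.
            Visit V.
            At V: no right child.
          Visit R.
          At R: no right child.
      Visit C.
      At C: go right to Q.
        At Q: go left to S.
          S is a leaf — visit S.
        Visit Q.
        At Q: no right child.
    Visit B.
    At B: no right child.
  Visit M.
  At M: go right to A.
    At A: go left to W.
      W is a leaf — visit W.
    Visit A.
    At A: no right child.
Full in-order sequence: N, K, D, U, V, R, C, S, Q, B, M, W, A.

M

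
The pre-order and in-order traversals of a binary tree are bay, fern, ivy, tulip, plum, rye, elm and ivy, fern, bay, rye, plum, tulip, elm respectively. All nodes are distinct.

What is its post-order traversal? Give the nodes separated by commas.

ivy, fern, rye, plum, elm, tulip, bay

The first element of pre-order is the root; it splits in-order into left and right subtrees.
Root bay: left subtree has 2 nodes {ivy, fern}, right has 4 {rye, plum, tulip, elm}.
  Root fern: left subtree has 1 node {ivy}, right has 0 { }.
  Root tulip: left subtree has 2 nodes {rye, plum}, right has 1 {elm}.
    Root plum: left subtree has 1 node {rye}, right has 0 { }.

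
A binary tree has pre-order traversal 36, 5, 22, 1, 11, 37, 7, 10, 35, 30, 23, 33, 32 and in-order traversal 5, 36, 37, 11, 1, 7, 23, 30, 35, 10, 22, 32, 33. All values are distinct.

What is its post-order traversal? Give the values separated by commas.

5, 37, 11, 23, 30, 35, 10, 7, 1, 32, 33, 22, 36

The first element of pre-order is the root; it splits in-order into left and right subtrees.
Root 36: left subtree has 1 node {5}, right has 11 {37, 11, 1, 7, 23, 30, 35, 10, 22, 32, 33}.
  Root 22: left subtree has 8 nodes {37, 11, 1, 7, 23, 30, 35, 10}, right has 2 {32, 33}.
    Root 1: left subtree has 2 nodes {37, 11}, right has 5 {7, 23, 30, 35, 10}.
      Root 11: left subtree has 1 node {37}, right has 0 { }.
      Root 7: left subtree has 0 nodes { }, right has 4 {23, 30, 35, 10}.
        Root 10: left subtree has 3 nodes {23, 30, 35}, right has 0 { }.
          Root 35: left subtree has 2 nodes {23, 30}, right has 0 { }.
            Root 30: left subtree has 1 node {23}, right has 0 { }.
    Root 33: left subtree has 1 node {32}, right has 0 { }.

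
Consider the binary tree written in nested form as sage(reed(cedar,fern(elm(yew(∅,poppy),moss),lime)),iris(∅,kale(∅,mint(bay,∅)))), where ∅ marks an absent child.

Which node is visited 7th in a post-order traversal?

fern

Post-order visits the left subtree, then the right subtree, then the node.
At sage: go left to reed.
  At reed: go left to cedar.
    cedar is a leaf — visit cedar.
  At reed: go right to fern.
    At fern: go left to elm.
      At elm: go left to yew.
        At yew: no left child.
        At yew: go right to poppy.
          poppy is a leaf — visit poppy.
        Visit yew.
      At elm: go right to moss.
        moss is a leaf — visit moss.
      Visit elm.
    At fern: go right to lime.
      lime is a leaf — visit lime.
    Visit fern.
  Visit reed.
At sage: go right to iris.
  At iris: no left child.
  At iris: go right to kale.
    At kale: no left child.
    At kale: go right to mint.
      At mint: go left to bay.
        bay is a leaf — visit bay.
      At mint: no right child.
      Visit mint.
    Visit kale.
  Visit iris.
Visit sage.
Full post-order sequence: cedar, poppy, yew, moss, elm, lime, fern, reed, bay, mint, kale, iris, sage.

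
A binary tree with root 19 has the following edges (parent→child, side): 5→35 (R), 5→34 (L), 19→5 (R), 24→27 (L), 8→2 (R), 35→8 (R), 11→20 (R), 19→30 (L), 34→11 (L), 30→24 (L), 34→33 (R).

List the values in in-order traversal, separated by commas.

27, 24, 30, 19, 11, 20, 34, 33, 5, 35, 8, 2

In-order visits the left subtree, then the node, then the right subtree.
At 19: go left to 30.
  At 30: go left to 24.
    At 24: go left to 27.
      27 is a leaf — visit 27.
    Visit 24.
    At 24: no right child.
  Visit 30.
  At 30: no right child.
Visit 19.
At 19: go right to 5.
  At 5: go left to 34.
    At 34: go left to 11.
      At 11: no left child.
      Visit 11.
      At 11: go right to 20.
        20 is a leaf — visit 20.
    Visit 34.
    At 34: go right to 33.
      33 is a leaf — visit 33.
  Visit 5.
  At 5: go right to 35.
    At 35: no left child.
    Visit 35.
    At 35: go right to 8.
      At 8: no left child.
      Visit 8.
      At 8: go right to 2.
        2 is a leaf — visit 2.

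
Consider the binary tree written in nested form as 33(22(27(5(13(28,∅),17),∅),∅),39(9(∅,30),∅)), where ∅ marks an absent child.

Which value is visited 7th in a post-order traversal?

Post-order visits the left subtree, then the right subtree, then the node.
At 33: go left to 22.
  At 22: go left to 27.
    At 27: go left to 5.
      At 5: go left to 13.
        At 13: go left to 28.
          28 is a leaf — visit 28.
        At 13: no right child.
        Visit 13.
      At 5: go right to 17.
        17 is a leaf — visit 17.
      Visit 5.
    At 27: no right child.
    Visit 27.
  At 22: no right child.
  Visit 22.
At 33: go right to 39.
  At 39: go left to 9.
    At 9: no left child.
    At 9: go right to 30.
      30 is a leaf — visit 30.
    Visit 9.
  At 39: no right child.
  Visit 39.
Visit 33.
Full post-order sequence: 28, 13, 17, 5, 27, 22, 30, 9, 39, 33.

30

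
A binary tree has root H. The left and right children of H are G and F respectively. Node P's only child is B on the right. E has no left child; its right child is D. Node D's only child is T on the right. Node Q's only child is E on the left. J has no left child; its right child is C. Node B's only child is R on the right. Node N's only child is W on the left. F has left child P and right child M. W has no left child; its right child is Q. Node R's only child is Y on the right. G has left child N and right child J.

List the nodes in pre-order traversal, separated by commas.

Pre-order visits the node, then its left subtree, then its right subtree.
Visit H.
At H: go left to G.
  Visit G.
  At G: go left to N.
    Visit N.
    At N: go left to W.
      Visit W.
      At W: no left child.
      At W: go right to Q.
        Visit Q.
        At Q: go left to E.
          Visit E.
          At E: no left child.
          At E: go right to D.
            Visit D.
            At D: no left child.
            At D: go right to T.
              T is a leaf — visit T.
        At Q: no right child.
    At N: no right child.
  At G: go right to J.
    Visit J.
    At J: no left child.
    At J: go right to C.
      C is a leaf — visit C.
At H: go right to F.
  Visit F.
  At F: go left to P.
    Visit P.
    At P: no left child.
    At P: go right to B.
      Visit B.
      At B: no left child.
      At B: go right to R.
        Visit R.
        At R: no left child.
        At R: go right to Y.
          Y is a leaf — visit Y.
  At F: go right to M.
    M is a leaf — visit M.

H, G, N, W, Q, E, D, T, J, C, F, P, B, R, Y, M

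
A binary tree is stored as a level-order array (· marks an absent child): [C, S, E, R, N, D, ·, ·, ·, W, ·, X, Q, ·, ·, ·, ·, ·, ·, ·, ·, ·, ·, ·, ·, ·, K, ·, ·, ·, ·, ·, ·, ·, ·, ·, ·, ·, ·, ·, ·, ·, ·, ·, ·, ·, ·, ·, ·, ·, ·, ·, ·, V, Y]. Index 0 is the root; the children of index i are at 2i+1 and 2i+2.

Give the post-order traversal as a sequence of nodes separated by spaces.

Post-order visits the left subtree, then the right subtree, then the node.
At C: go left to S.
  At S: go left to R.
    R is a leaf — visit R.
  At S: go right to N.
    At N: go left to W.
      W is a leaf — visit W.
    At N: no right child.
    Visit N.
  Visit S.
At C: go right to E.
  At E: go left to D.
    At D: go left to X.
      X is a leaf — visit X.
    At D: go right to Q.
      At Q: no left child.
      At Q: go right to K.
        At K: go left to V.
          V is a leaf — visit V.
        At K: go right to Y.
          Y is a leaf — visit Y.
        Visit K.
      Visit Q.
    Visit D.
  At E: no right child.
  Visit E.
Visit C.

R W N S X V Y K Q D E C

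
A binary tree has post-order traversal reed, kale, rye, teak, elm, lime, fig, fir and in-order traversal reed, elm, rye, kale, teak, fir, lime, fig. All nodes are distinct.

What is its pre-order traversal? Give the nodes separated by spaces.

fir elm reed teak rye kale fig lime

The last element of post-order is the root; it splits in-order into left and right subtrees.
Root fir: left subtree has 5 nodes {reed, elm, rye, kale, teak}, right has 2 {lime, fig}.
  Root elm: left subtree has 1 node {reed}, right has 3 {rye, kale, teak}.
    Root teak: left subtree has 2 nodes {rye, kale}, right has 0 { }.
      Root rye: left subtree has 0 nodes { }, right has 1 {kale}.
  Root fig: left subtree has 1 node {lime}, right has 0 { }.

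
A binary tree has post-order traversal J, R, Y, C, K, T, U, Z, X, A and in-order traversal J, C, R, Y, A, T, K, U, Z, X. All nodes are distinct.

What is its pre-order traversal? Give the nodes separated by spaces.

The last element of post-order is the root; it splits in-order into left and right subtrees.
Root A: left subtree has 4 nodes {J, C, R, Y}, right has 5 {T, K, U, Z, X}.
  Root C: left subtree has 1 node {J}, right has 2 {R, Y}.
    Root Y: left subtree has 1 node {R}, right has 0 { }.
  Root X: left subtree has 4 nodes {T, K, U, Z}, right has 0 { }.
    Root Z: left subtree has 3 nodes {T, K, U}, right has 0 { }.
      Root U: left subtree has 2 nodes {T, K}, right has 0 { }.
        Root T: left subtree has 0 nodes { }, right has 1 {K}.

A C J Y R X Z U T K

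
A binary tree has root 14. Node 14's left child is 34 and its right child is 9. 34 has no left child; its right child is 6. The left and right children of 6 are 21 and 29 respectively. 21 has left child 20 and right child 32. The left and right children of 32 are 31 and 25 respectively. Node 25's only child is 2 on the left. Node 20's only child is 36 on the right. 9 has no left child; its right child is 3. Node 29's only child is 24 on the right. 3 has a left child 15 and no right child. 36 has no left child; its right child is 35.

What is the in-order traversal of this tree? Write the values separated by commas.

In-order visits the left subtree, then the node, then the right subtree.
At 14: go left to 34.
  At 34: no left child.
  Visit 34.
  At 34: go right to 6.
    At 6: go left to 21.
      At 21: go left to 20.
        At 20: no left child.
        Visit 20.
        At 20: go right to 36.
          At 36: no left child.
          Visit 36.
          At 36: go right to 35.
            35 is a leaf — visit 35.
      Visit 21.
      At 21: go right to 32.
        At 32: go left to 31.
          31 is a leaf — visit 31.
        Visit 32.
        At 32: go right to 25.
          At 25: go left to 2.
            2 is a leaf — visit 2.
          Visit 25.
          At 25: no right child.
    Visit 6.
    At 6: go right to 29.
      At 29: no left child.
      Visit 29.
      At 29: go right to 24.
        24 is a leaf — visit 24.
Visit 14.
At 14: go right to 9.
  At 9: no left child.
  Visit 9.
  At 9: go right to 3.
    At 3: go left to 15.
      15 is a leaf — visit 15.
    Visit 3.
    At 3: no right child.

34, 20, 36, 35, 21, 31, 32, 2, 25, 6, 29, 24, 14, 9, 15, 3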